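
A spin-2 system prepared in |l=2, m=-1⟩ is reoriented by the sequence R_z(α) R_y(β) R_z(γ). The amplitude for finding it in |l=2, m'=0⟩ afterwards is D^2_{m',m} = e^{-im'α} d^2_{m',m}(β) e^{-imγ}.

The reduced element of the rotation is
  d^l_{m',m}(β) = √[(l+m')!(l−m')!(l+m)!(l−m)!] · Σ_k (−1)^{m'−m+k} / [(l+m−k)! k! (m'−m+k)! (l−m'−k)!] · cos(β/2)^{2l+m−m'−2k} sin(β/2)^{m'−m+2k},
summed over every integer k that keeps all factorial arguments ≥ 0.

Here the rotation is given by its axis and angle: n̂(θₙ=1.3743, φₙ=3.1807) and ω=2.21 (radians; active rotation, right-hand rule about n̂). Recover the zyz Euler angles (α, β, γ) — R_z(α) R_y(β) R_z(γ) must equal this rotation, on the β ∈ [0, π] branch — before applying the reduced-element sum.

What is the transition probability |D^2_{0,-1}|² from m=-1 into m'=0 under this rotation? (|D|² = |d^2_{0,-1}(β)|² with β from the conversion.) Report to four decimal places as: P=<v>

Axis–angle → zyz. n̂ = (sinθₙcosφₙ, sinθₙsinφₙ, cosθₙ) = (-0.980007, -0.038345, +0.195234), ω = 2.2100.
R = I cosω + sinω [n̂]ₓ + (1−cosω) n̂n̂ᵀ gives
  R = [+0.936797, -0.096693, -0.336245; +0.216685, -0.594209, +0.774573; -0.274696, -0.798477, -0.535701]
β = atan2(√(R₁₃²+R₂₃²), R₃₃) = 2.136135; α = atan2(R₂₃, R₁₃) mod 2π = 1.980353; γ = atan2(R₃₂, −R₃₁) mod 2π = 5.043731
First d^2_{0,-1}(β=2.1361), then the phase factors e^{-i(0)α} and e^{-i(-1)γ}:
c=cos(2.136135/2)=0.481819, s=sin(2.136135/2)=0.876271; N=√[2·2·1·6]=4.898979
Admissible k: 0..1 (factorial args all ≥0)
  k=0: (−1)^1·4.8990/(2)·0.4818^3·0.8763^1 = -0.240085
  k=1: (−1)^2·4.8990/(2)·0.4818^1·0.8763^3 = +0.794099
d^2_{0,-1}(2.1361) = -0.240085 +0.794099 = +0.554014
|D^2_{0,-1}|² = |d^2_{0,-1}(β)|² = (+0.554014)² = 0.306931 (the z-rotation phases have unit modulus)

P=0.3069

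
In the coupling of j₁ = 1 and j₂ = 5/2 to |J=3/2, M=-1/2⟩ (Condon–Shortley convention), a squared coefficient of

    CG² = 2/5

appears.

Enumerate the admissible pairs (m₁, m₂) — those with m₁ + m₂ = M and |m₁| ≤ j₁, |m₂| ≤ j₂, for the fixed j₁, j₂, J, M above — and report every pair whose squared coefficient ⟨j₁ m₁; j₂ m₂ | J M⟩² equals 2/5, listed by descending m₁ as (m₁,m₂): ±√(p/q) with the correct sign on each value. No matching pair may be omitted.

Admissible pairs with m₁+m₂ = M = -1/2: (-1,1/2), (0,-1/2), (1,-3/2)
  (m₁,m₂)=(1,-3/2): CG² = 2/5, CG = +√(2/5)   ← matches the target
  (m₁,m₂)=(0,-1/2): CG² = 2/5, CG = −√(2/5)   ← matches the target
  (m₁,m₂)=(-1,1/2): CG² = 1/5, CG = +√(1/5)
Pairs with CG² = 2/5: (1,-3/2): +√(2/5); (0,-1/2): −√(2/5)

(1,-3/2): +√(2/5); (0,-1/2): −√(2/5)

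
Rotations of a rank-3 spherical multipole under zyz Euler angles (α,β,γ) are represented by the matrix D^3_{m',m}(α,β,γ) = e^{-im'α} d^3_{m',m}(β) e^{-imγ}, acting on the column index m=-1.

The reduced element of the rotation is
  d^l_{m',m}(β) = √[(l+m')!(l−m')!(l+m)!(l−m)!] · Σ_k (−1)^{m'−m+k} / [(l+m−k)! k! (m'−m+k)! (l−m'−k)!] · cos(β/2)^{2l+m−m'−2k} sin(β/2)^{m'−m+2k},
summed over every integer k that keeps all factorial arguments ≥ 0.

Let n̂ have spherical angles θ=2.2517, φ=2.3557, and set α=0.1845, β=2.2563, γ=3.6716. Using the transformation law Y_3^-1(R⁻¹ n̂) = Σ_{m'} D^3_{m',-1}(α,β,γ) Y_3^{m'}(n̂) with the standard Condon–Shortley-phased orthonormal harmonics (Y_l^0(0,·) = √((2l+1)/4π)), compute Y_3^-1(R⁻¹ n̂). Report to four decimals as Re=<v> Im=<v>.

Re=0.3126 Im=-0.0528

Need the full column D^3_{m',-1} for m'=−3..3 at α=0.1845, β=2.2563, γ=3.6716.
cos(β/2)=0.428332, sin(β/2)=0.903621
d^3_{-3,-1}: single k=2 term ⇒ +0.106449;  D = -0.049843-0.094059i
d^3_{-2,-1}: k∈[1..2] ⇒ +0.041199 -0.366718 = -0.325518;  D = +0.202598+0.254786i
d^3_{-1,-1}: k∈[0..2] ⇒ +0.006176 -0.219880 +0.733937 = +0.520232;  D = -0.392992-0.340880i
d^3_{0,-1}: k∈[0..2] ⇒ -0.045132 +0.602578 -0.893930 = -0.336484;  D = +0.290319+0.170106i
d^3_{1,-1}: k∈[0..2] ⇒ +0.164910 -0.978582 +0.544401 = -0.269271;  D = +0.253358+0.091195i
d^3_{2,-1}: k∈[0..1] ⇒ -0.366718 +0.816043 = +0.449326;  D = -0.443514-0.072033i
d^3_{3,-1}: single k=0 term ⇒ +0.473754;  D = -0.473623+0.011129i
Y_3^{m'}(θ=2.2517,φ=2.3557) and Σ D·Y over m':
  (-0.0498-0.0941i)·(+0.1386-0.1382i)  (+0.2026+0.2548i)·(+0.0004-0.3884i)  (-0.3930-0.3409i)·(-0.1742-0.1743i)  (+0.2903+0.1701i)·(+0.2393+0.0000i)  (+0.2534+0.0912i)·(+0.1742-0.1743i)  (-0.4435-0.0720i)·(+0.0004+0.3884i)  (-0.4736+0.0111i)·(-0.1386-0.1382i)
Y_3^-1(R⁻¹ n̂) = +0.312636-0.052824i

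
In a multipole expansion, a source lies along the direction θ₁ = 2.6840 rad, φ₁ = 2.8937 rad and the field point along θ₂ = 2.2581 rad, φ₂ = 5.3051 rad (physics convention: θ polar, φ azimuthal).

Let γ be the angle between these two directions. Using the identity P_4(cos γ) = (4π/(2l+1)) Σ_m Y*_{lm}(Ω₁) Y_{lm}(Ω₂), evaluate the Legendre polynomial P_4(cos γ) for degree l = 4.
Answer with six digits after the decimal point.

0.046418

Summing Y*_{l m}(θ₁,φ₁)·Y_{l m}(θ₂,φ₂) over m ∈ [−4, 4]; prefactor 4π/(2·4+1) = 1.396263:
  [-4]  conj(Y_{4,-4})(Ω₁) = +0.009228-0.014108i ; Y_{4,-4}(Ω₂) = -0.113325-0.110053i ; Δ = -0.002598+0.000583i
  [-3]  conj(Y_{4,-3})(Ω₁) = +0.071262-0.065550i ; Y_{4,-3}(Ω₂) = +0.358888-0.075496i ; Δ = +0.020626-0.028905i
  [-2]  conj(Y_{4,-2})(Ω₁) = +0.266117-0.143928i ; Y_{4,-2}(Ω₂) = -0.136568+0.336659i ; Δ = +0.012111+0.109247i
  [-1]  conj(Y_{4,-1})(Ω₁) = +0.478739-0.121168i ; Y_{4,-1}(Ω₂) = +0.023622+0.035074i ; Δ = +0.015558+0.013929i
  [+0]  conj(Y_{4,0})(Ω₁) = +0.161448-0.000000i ; Y_{4,0}(Ω₂) = -0.360183+0.000000i ; Δ = -0.058151+0.000000i
  [+1]  conj(Y_{4,1})(Ω₁) = -0.478739-0.121168i ; Y_{4,1}(Ω₂) = -0.023622+0.035074i ; Δ = +0.015558-0.013929i
  [+2]  conj(Y_{4,2})(Ω₁) = +0.266117+0.143928i ; Y_{4,2}(Ω₂) = -0.136568-0.336659i ; Δ = +0.012111-0.109247i
  [+3]  conj(Y_{4,3})(Ω₁) = -0.071262-0.065550i ; Y_{4,3}(Ω₂) = -0.358888-0.075496i ; Δ = +0.020626+0.028905i
  [+4]  conj(Y_{4,4})(Ω₁) = +0.009228+0.014108i ; Y_{4,4}(Ω₂) = -0.113325+0.110053i ; Δ = -0.002598-0.000583i
Σ over m = +0.033244-0.000000i; ×(4π/9) → +0.046418-0.000000i. Real part: 0.046418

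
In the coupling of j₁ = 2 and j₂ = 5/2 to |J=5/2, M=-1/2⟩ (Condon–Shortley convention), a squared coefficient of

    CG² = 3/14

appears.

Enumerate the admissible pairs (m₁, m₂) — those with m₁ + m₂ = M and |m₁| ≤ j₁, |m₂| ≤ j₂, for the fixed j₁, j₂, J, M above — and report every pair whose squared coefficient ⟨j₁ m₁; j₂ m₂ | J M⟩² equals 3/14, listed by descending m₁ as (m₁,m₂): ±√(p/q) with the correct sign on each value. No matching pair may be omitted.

Admissible pairs with m₁+m₂ = M = -1/2: (-2,3/2), (-1,1/2), (0,-1/2), (1,-3/2), (2,-5/2)
  (m₁,m₂)=(2,-5/2): CG² = 3/14, CG = +√(3/14)   ← matches the target
  (m₁,m₂)=(1,-3/2): CG² = 6/35, CG = +√(6/35)
  (m₁,m₂)=(0,-1/2): CG² = 8/35, CG = −√(8/35)
  (m₁,m₂)=(-1,1/2): CG² = 0/1, CG = 0
  (m₁,m₂)=(-2,3/2): CG² = 27/70, CG = +√(27/70)
Pairs with CG² = 3/14: (2,-5/2): +√(3/14)

(2,-5/2): +√(3/14)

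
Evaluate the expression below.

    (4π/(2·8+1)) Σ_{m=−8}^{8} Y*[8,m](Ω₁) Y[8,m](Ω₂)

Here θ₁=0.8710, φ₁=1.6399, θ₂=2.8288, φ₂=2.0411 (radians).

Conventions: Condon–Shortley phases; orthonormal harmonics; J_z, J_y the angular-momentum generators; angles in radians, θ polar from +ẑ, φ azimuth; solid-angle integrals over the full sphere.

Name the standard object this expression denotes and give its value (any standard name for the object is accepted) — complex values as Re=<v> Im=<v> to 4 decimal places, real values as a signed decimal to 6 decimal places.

This sum is the spherical-harmonic addition theorem: it equals the Legendre polynomial P_l(cos γ) of the angle γ between the two directions.
Summing Y*_{l m}(θ₁,φ₁)·Y_{l m}(θ₂,φ₂) over m ∈ [−8, 8]; prefactor 4π/(2·8+1) = 0.739198:
  term(m=-8) = -0.00000 + 0.00000j   from Y*(Ω₁)=0.05144 + 0.03174j, Y(Ω₂)=-0.00003 + 0.00002j
  term(m=-7) = 0.00010 + 0.00003j   from Y*(Ω₁)=0.09467 - 0.18020j, Y(Ω₂)=0.00008 + 0.00051j
  term(m=-6) = -0.00118 - 0.00106j   from Y*(Ω₁)=-0.36054 - 0.15869j, Y(Ω₂)=0.00382 + 0.00126j
  term(m=-5) = 0.00421 + 0.00905j   from Y*(Ω₁)=-0.14972 + 0.41594j, Y(Ω₂)=0.01604 - 0.01589j
  term(m=-4) = -0.00051 - 0.01511j   from Y*(Ω₁)=0.15597 + 0.04424j, Y(Ω₂)=-0.02848 - 0.08877j
  term(m=-3) = 0.02688 - 0.06987j   from Y*(Ω₁)=-0.05569 + 0.26477j, Y(Ω₂)=-0.27316 - 0.04405j
  term(m=-2) = -0.12182 + 0.12603j   from Y*(Ω₁)=0.31974 + 0.04447j, Y(Ω₂)=-0.31997 + 0.43867j
  term(m=-1) = -0.06527 + 0.02769j   from Y*(Ω₁)=-0.00917 + 0.13246j, Y(Ω₂)=0.24198 + 0.47601j
  term(m=+0) = -0.05039 + 0.00000j   from Y*(Ω₁)=0.34466 + 0.00000j, Y(Ω₂)=-0.14619 + 0.00000j
  term(m=+1) = -0.06527 - 0.02769j   from Y*(Ω₁)=0.00917 + 0.13246j, Y(Ω₂)=-0.24198 + 0.47601j
  term(m=+2) = -0.12182 - 0.12603j   from Y*(Ω₁)=0.31974 - 0.04447j, Y(Ω₂)=-0.31997 - 0.43867j
  term(m=+3) = 0.02688 + 0.06987j   from Y*(Ω₁)=0.05569 + 0.26477j, Y(Ω₂)=0.27316 - 0.04405j
  term(m=+4) = -0.00051 + 0.01511j   from Y*(Ω₁)=0.15597 - 0.04424j, Y(Ω₂)=-0.02848 + 0.08877j
  term(m=+5) = 0.00421 - 0.00905j   from Y*(Ω₁)=0.14972 + 0.41594j, Y(Ω₂)=-0.01604 - 0.01589j
  term(m=+6) = -0.00118 + 0.00106j   from Y*(Ω₁)=-0.36054 + 0.15869j, Y(Ω₂)=0.00382 - 0.00126j
  term(m=+7) = 0.00010 - 0.00003j   from Y*(Ω₁)=-0.09467 - 0.18020j, Y(Ω₂)=-0.00008 + 0.00051j
  term(m=+8) = -0.00000 - 0.00000j   from Y*(Ω₁)=0.05144 - 0.03174j, Y(Ω₂)=-0.00003 - 0.00002j
Σ over m = -0.36558 + 0.00000j; ×(4π/17) → -0.27024 + 0.00000j. Real part: -0.270238

Legendre polynomial (addition theorem), -0.270238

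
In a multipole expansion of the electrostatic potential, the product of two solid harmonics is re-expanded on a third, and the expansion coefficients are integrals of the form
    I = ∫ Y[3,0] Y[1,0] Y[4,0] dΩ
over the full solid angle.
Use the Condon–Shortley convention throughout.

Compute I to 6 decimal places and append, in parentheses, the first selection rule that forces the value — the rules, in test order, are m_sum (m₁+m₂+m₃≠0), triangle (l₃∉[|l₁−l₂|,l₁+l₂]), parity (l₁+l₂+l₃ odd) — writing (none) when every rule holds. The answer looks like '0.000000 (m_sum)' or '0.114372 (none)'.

0.246233 (none)

m-sum 0 ✓  L=8 even ✓  2≤4≤4 ✓
Π(2lᵢ+1) = 7×3×9 = 189
triangle coeff Δ(3,1,4) = 1/252
Σ_t [0,0]: t=0:+1/36 = 1/36
(3j)²=4/63 [(3 1 4; 0 0 0)], sign=+1
(m-triple is (0,0,0) — same symbol as above.)
⇒ 4πI² = 16/21
I = (+1)√(16/21/(4π)) = 0.24623252
No selection rule forces the value: the integral is nonzero (none).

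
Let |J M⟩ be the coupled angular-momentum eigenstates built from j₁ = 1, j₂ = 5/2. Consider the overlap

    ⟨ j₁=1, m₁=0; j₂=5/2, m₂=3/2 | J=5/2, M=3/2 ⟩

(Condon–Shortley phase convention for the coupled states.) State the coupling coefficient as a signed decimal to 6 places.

j₁+j₂−J=1  J+j₁−j₂=1  J−j₁+j₂=4  j₁+j₂+J+1=7
(j₁±m₁, j₂±m₂, J±M) = (1,1,4,1,4,1)
P² = 576/35
sum k=0..1:
  [0] +1/24 = 1/24
  [1] −1/6 = -1/6
S = -1/8
C² = P²·S² = 9/35 ; C = -0.507093

−√(9/35) ≈ -0.507093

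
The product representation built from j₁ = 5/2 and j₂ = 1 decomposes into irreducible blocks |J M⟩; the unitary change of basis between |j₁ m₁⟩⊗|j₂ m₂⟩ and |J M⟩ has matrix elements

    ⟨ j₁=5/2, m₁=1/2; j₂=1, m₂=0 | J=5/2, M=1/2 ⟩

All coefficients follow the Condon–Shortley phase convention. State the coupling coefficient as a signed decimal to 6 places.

+0.169031

triangle: 1!×4!×1!/7! = 24/5040
(j±m)!: 3!×2!×1!×1!×3!×2! = 144
prefactor² = (2J+1)×Δ×N² = 144/35
  k=0: +1/(0!×1!×2!×1!×2!×0!) = 1/4
  k=1: −1/(1!×0!×1!×0!×3!×1!) = -1/6
Σ = 1/12  ⇒  CG² = 144/35×(1/12)² = 1/35
CG = +√(1/35) = +0.169031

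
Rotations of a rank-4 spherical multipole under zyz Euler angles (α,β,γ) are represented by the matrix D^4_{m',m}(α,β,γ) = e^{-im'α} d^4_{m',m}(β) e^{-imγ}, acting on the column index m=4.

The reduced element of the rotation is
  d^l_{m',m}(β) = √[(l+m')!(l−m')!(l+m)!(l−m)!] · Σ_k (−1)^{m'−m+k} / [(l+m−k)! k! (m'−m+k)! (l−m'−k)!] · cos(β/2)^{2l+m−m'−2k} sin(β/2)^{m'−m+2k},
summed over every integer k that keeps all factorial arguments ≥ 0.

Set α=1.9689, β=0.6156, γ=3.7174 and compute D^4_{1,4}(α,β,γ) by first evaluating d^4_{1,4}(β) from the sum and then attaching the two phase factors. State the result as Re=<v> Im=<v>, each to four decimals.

Re=-0.0697 Im=0.1480

D^4_{1,4}(1.9689,0.6156,3.7174) = e^{-i·1·1.9689}·d^4_{1,4}(0.6156)·e^{-i·4·3.7174}. Compute d first:
Half-angle: c=0.953002, s=0.302963. N=√(120·6·40320·1)=5387.986637
k∈{3} keeps every argument non-negative
  k=3: (−1)^0·5387.9866/(720)·0.9530^5·0.3030^3 = +0.163581
d^4_{1,4}(0.6156) = +0.163581
Phases: e^{-i·(1)·1.9689}=-0.387671-0.921798i, e^{-i·(4)·3.7174}=-0.668681-0.743550i ⇒ D=-0.069714+0.147982i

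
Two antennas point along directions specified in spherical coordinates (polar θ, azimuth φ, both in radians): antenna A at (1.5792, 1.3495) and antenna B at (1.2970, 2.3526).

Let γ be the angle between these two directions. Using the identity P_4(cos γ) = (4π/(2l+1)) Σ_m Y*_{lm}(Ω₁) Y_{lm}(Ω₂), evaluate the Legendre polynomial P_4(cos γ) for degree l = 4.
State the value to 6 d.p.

Addition theorem: P_4(cos γ) = (4π/9) Σ_m Y*_{lm}(Ω₁) Y_{lm}(Ω₂), m = −4…4:
  [-4]  conj(Y_{4,-4})(Ω₁) = (0.280148, -0.342486) ; Y_{4,-4}(Ω₂) = (-0.380152, -0.005466) ; Δ = (-0.108371, 0.128665)
  [-3]  conj(Y_{4,-3})(Ω₁) = (0.006481, 0.008284) ; Y_{4,-3}(Ω₂) = (0.215843, -0.211238) ; Δ = (0.003149, 0.000419)
  [-2]  conj(Y_{4,-2})(Ω₁) = (0.302119, -0.143190) ; Y_{4,-2}(Ω₂) = (0.001088, -0.151380) ; Δ = (-0.021347, -0.045891)
  [-1]  conj(Y_{4,-1})(Ω₁) = (0.002617, 0.011634) ; Y_{4,-1}(Ω₂) = (0.215900, 0.217458) ; Δ = (-0.001965, 0.003081)
  [+0]  conj(Y_{4,0})(Ω₁) = (0.317133, -0.000000) ; Y_{4,0}(Ω₂) = (0.105128, 0.000000) ; Δ = (0.033339, 0.000000)
  [+1]  conj(Y_{4,1})(Ω₁) = (-0.002617, 0.011634) ; Y_{4,1}(Ω₂) = (-0.215900, 0.217458) ; Δ = (-0.001965, -0.003081)
  [+2]  conj(Y_{4,2})(Ω₁) = (0.302119, 0.143190) ; Y_{4,2}(Ω₂) = (0.001088, 0.151380) ; Δ = (-0.021347, 0.045891)
  [+3]  conj(Y_{4,3})(Ω₁) = (-0.006481, 0.008284) ; Y_{4,3}(Ω₂) = (-0.215843, -0.211238) ; Δ = (0.003149, -0.000419)
  [+4]  conj(Y_{4,4})(Ω₁) = (0.280148, 0.342486) ; Y_{4,4}(Ω₂) = (-0.380152, 0.005466) ; Δ = (-0.108371, -0.128665)
Accumulated sum (-0.223729, 0.000000); after 4π/(2l+1) scaling, (-0.312385, 0.000000) ⇒ P_4 = -0.312385

-0.312385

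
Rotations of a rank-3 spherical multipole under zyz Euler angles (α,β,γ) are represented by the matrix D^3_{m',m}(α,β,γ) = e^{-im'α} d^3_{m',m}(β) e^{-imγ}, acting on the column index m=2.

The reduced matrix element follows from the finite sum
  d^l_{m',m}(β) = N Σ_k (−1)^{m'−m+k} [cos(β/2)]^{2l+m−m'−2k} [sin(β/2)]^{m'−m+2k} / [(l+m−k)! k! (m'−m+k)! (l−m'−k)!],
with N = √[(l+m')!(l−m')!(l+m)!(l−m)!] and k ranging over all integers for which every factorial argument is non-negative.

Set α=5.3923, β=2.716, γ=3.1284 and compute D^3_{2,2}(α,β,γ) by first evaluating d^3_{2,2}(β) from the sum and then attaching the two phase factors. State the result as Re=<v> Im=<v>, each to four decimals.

D^3_{2,2}(5.3923,2.7160,3.1284) = e^{-i·2·5.3923}·d^3_{2,2}(2.7160)·e^{-i·2·3.1284}. Compute d first:
With c≡cos(β/2)=0.211194 and s≡sin(β/2)=0.977444, N=[120·1·120·1]^{1/2}=120.000000
k∈{0,1} keeps every argument non-negative
  k=0: (−1)^0·120.0000/(120)·0.2112^6·0.9774^0 = +0.000089
  k=1: (−1)^1·120.0000/(24)·0.2112^4·0.9774^2 = -0.009503
d^3_{2,2}(2.7160) = +0.000089 -0.009503 = -0.009415
Attach z-rotation phases: D = e^{-i(2)(5.3923)}·(-0.009415)·e^{-i(2)(3.1284)} = +0.002214-0.009151i

Re=0.0022 Im=-0.0092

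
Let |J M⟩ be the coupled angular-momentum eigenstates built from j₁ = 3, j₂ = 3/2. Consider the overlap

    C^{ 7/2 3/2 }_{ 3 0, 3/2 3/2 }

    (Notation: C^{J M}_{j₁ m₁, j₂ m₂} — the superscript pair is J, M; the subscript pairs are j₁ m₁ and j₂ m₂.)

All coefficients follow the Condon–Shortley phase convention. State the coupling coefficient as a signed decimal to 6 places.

-0.690066

j₁+j₂−J=1  J+j₁−j₂=5  J−j₁+j₂=2  j₁+j₂+J+1=9
(j₁±m₁, j₂±m₂, J±M) = (3,3,3,0,5,2)
P² = 1920/7
sum k=1..1:
  [1] −1/24 = -1/24
S = -1/24
C² = P²·S² = 10/21 ; C = -0.690066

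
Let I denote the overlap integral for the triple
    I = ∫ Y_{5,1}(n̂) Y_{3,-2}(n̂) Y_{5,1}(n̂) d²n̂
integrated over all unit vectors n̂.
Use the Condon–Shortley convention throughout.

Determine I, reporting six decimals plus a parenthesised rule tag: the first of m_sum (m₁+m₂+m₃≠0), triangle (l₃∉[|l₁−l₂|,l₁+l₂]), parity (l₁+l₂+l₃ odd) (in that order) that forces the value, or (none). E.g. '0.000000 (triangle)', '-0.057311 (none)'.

Σlᵢ=13 odd — θ-integrand is odd under cosθ→−cosθ; I=0

0.000000 (parity)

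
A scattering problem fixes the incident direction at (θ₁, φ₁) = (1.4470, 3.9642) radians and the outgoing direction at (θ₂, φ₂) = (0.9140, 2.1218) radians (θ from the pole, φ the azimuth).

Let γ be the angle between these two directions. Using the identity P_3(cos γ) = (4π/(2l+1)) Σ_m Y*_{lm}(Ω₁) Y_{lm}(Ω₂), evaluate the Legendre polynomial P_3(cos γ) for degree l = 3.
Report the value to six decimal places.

Addition theorem: P_3(cos γ) = (4π/7) Σ_m Y*_{lm}(Ω₁) Y_{lm}(Ω₂), m = −3…3:
  m=-3: Y*=(0.318621, -0.254390)  Y=(0.206537, -0.017019)  product (0.061478, -0.057963)
  m=-2: Y*=(-0.009240, 0.123927)  Y=(-0.176823, 0.349147)  product (-0.041635, -0.025139)
  m=-1: Y*=(0.201547, 0.217133)  Y=(-0.115781, -0.188419)  product (0.017577, -0.063115)
  m=+0: Y*=(-0.134727, -0.000000)  Y=(-0.258830, 0.000000)  product (0.034871, 0.000000)
  m=+1: Y*=(-0.201547, 0.217133)  Y=(0.115781, -0.188419)  product (0.017577, 0.063115)
  m=+2: Y*=(-0.009240, -0.123927)  Y=(-0.176823, -0.349147)  product (-0.041635, 0.025139)
  m=+3: Y*=(-0.318621, -0.254390)  Y=(-0.206537, -0.017019)  product (0.061478, 0.057963)
Σ over m = (0.109710, 0.000000); ×(4π/7) → (0.196951, 0.000000). Real part: 0.196951

0.196951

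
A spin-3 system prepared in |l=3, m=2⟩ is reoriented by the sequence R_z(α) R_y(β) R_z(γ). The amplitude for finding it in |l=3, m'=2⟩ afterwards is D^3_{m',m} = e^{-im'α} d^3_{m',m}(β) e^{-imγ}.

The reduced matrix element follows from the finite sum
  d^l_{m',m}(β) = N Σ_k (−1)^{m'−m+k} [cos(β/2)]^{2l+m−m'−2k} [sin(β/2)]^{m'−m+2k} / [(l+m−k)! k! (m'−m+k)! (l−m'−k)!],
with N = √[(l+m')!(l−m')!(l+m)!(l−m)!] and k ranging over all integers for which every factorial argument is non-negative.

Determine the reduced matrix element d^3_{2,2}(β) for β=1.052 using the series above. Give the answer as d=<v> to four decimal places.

d^3_{2,2}(β=1.0520) via the finite sum:
c=cos(1.052000/2)=0.864822, s=sin(1.052000/2)=0.502078; N=√[120·1·120·1]=120.000000
k∈{0,1} keeps every argument non-negative
  k=0: (−1)^0·120.0000/(120)·0.8648^6·0.5021^0 = +0.418371
  k=1: (−1)^1·120.0000/(24)·0.8648^4·0.5021^2 = -0.705050
d^3_{2,2}(1.0520) = +0.418371 -0.705050 = -0.286679

d=-0.2867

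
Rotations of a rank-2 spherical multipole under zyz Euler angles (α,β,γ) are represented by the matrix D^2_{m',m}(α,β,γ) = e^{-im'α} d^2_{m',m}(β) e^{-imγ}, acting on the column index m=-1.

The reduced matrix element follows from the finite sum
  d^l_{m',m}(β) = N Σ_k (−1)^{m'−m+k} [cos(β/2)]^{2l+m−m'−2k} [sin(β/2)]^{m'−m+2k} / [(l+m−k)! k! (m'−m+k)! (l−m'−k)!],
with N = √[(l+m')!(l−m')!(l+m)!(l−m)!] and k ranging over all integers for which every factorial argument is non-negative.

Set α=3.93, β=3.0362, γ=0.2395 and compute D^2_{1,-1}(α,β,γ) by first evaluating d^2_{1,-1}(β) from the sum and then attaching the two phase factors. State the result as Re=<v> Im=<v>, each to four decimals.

Split into d^2_{1,-1}(β=3.0362) × two z-phases.
c=cos(3.036200/2)=0.052672, s=sin(3.036200/2)=0.998612; N=√[6·1·1·6]=6.000000
Admissible k: 0..1 (factorial args all ≥0)
  k=0: (−1)^2·6.0000/(2)·0.0527^2·0.9986^2 = +0.008300
  k=1: (−1)^3·6.0000/(6)·0.0527^0·0.9986^4 = -0.994459
d^2_{1,-1}(3.0362) = +0.008300 -0.994459 = -0.986159
D = (-0.704976+0.709231i)·(-0.986159)·(+0.971457+0.237217i) = +0.841288-0.514534i

Re=0.8413 Im=-0.5145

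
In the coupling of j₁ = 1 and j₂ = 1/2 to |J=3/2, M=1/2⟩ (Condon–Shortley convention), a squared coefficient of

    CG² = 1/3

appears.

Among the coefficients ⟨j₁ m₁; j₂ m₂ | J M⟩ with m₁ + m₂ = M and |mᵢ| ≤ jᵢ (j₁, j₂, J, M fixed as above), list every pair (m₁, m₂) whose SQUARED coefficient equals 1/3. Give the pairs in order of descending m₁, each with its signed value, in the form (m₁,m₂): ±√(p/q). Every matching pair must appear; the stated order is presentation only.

(1,-1/2): +√(1/3)

Admissible pairs with m₁+m₂ = M = 1/2: (0,1/2), (1,-1/2)
  (m₁,m₂)=(1,-1/2): CG² = 1/3, CG = +√(1/3)   ← matches the target
  (m₁,m₂)=(0,1/2): CG² = 2/3, CG = +√(2/3)
Pairs with CG² = 1/3: (1,-1/2): +√(1/3)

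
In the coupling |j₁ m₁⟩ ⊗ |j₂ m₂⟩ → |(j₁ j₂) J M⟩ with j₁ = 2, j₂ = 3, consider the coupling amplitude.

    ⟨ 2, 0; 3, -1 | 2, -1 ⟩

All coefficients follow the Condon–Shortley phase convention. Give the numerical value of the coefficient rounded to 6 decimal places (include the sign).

√[5·3!1!3!/8! · 2!2!2!4!1!3!] = √(36/7)
  +(−1)^1/∏(1,2,1,1,0,2)! = -1/4  (running -1/4)
  +(−1)^2/∏(2,1,0,0,1,3)! = 1/12  (running -1/6)
⟨..|..⟩ = √(36/7)·(-1/6) = -0.377964

-0.377964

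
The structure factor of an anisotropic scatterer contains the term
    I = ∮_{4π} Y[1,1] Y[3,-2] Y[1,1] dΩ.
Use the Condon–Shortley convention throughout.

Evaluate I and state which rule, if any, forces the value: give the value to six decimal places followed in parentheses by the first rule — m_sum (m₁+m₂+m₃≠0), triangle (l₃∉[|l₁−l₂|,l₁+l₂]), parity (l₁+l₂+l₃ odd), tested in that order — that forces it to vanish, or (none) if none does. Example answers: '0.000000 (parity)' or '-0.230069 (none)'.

0.000000 (triangle)

l₃=1 ∉ [2,4] — triangle fails ⇒ I = 0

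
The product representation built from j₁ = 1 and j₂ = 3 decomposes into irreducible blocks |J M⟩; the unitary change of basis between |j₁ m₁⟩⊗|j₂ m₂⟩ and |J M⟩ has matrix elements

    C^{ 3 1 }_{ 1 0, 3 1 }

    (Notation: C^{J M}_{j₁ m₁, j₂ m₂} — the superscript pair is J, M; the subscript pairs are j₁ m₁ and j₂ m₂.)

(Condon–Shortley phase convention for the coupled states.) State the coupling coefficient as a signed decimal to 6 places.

√[7·1!1!5!/8! · 1!1!4!2!4!2!] = √(48)
  +(−1)^0/∏(0,1,1,4,0,1)! = 1/24  (running 1/24)
  +(−1)^1/∏(1,0,0,3,1,2)! = -1/12  (running -1/24)
⟨..|..⟩ = √(48)·(-1/24) = -0.288675

−√(1/12) ≈ -0.288675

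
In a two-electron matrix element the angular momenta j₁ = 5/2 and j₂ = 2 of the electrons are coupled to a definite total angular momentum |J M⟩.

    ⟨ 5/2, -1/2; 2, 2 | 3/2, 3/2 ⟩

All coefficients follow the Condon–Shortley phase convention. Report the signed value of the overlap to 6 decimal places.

j₁+j₂−J=3  J+j₁−j₂=2  J−j₁+j₂=1  j₁+j₂+J+1=7
(j₁±m₁, j₂±m₂, J±M) = (2,3,4,0,3,0)
P² = 576/35
sum k=3..3:
  [3] −1/12 = -1/12
S = -1/12
C² = P²·S² = 4/35 ; C = -0.338062

−√(4/35) = -0.338062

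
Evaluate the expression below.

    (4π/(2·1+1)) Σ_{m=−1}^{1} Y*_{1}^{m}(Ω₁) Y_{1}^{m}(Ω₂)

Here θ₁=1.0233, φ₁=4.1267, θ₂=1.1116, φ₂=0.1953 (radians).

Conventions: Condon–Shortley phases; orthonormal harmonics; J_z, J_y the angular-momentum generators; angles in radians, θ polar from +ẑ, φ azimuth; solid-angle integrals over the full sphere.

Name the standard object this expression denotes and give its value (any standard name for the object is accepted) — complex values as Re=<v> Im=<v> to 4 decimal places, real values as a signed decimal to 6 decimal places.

This sum is the spherical-harmonic addition theorem: it equals the Legendre polynomial P_l(cos γ) of the angle γ between the two directions.
Term-by-term m-sum for l=1 (normalisation 4π/3 = 4.188790):
  term(m=-1) = -0.064316-0.064886i   from Y*(Ω₁)=-0.163065-0.245827i, Y(Ω₂)=+0.303816-0.060101i
  term(m=+0) = +0.055081+0.000000i   from Y*(Ω₁)=+0.254343-0.000000i, Y(Ω₂)=+0.216562+0.000000i
  term(m=+1) = -0.064316+0.064886i   from Y*(Ω₁)=+0.163065-0.245827i, Y(Ω₂)=-0.303816-0.060101i
Accumulated sum -0.073552+0.000000i; after 4π/(2l+1) scaling, -0.308092+0.000000i ⇒ P_1 = -0.308092

Legendre polynomial (addition theorem), -0.308092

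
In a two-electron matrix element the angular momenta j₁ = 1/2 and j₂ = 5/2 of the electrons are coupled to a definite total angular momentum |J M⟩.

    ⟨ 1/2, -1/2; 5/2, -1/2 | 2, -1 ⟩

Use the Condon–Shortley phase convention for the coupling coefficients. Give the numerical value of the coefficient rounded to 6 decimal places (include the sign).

j₁+j₂−J=1  J+j₁−j₂=0  J−j₁+j₂=4  j₁+j₂+J+1=6
(j₁±m₁, j₂±m₂, J±M) = (0,1,2,3,1,3)
P² = 12
sum k=1..1:
  [1] −1/6 = -1/6
S = -1/6
C² = P²·S² = 1/3 ; C = -0.577350

-0.577350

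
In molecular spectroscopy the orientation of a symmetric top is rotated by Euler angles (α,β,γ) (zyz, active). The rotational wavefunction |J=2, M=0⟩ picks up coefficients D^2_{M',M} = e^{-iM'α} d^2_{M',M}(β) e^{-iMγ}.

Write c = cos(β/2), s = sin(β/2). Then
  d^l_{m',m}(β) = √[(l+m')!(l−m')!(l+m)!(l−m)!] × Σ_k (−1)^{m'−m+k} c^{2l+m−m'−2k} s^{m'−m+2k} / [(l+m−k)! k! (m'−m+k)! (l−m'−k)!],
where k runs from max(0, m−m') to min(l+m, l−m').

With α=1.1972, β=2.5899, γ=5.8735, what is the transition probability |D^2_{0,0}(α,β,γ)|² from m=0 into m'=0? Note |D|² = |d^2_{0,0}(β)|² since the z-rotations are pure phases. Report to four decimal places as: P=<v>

P=0.3457

D^2_{0,0}(1.1972,2.5899,5.8735) = e^{-i·0·1.1972}·d^2_{0,0}(2.5899)·e^{-i·0·5.8735}. Compute d first:
c=cos(2.589900/2)=0.272361, s=sin(2.589900/2)=0.962195; N=√[2·2·2·2]=4.000000
Admissible k: 0..2 (factorial args all ≥0)
  k=0: (−1)^0·4.0000/(4)·0.2724^4·0.9622^0 = +0.005503
  k=1: (−1)^1·4.0000/(1)·0.2724^2·0.9622^2 = -0.274712
  k=2: (−1)^2·4.0000/(4)·0.2724^0·0.9622^4 = +0.857141
d^2_{0,0}(2.5899) = +0.005503 -0.274712 +0.857141 = +0.587932
|D^2_{0,0}|² = |d^2_{0,0}(β)|² = (+0.587932)² = 0.345664 (the z-rotation phases have unit modulus)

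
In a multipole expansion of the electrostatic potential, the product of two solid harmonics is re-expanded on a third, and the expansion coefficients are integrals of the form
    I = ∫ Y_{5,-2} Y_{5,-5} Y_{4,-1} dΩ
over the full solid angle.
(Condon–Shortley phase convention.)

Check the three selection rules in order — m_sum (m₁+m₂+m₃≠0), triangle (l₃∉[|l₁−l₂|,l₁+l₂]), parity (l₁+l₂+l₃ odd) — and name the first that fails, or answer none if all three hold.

m_sum

Σmᵢ = -8  ✗
l₃∈[|l₁−l₂|,l₁+l₂]=[0,10], have l₃=4
Σlᵢ = 14 ⇒ even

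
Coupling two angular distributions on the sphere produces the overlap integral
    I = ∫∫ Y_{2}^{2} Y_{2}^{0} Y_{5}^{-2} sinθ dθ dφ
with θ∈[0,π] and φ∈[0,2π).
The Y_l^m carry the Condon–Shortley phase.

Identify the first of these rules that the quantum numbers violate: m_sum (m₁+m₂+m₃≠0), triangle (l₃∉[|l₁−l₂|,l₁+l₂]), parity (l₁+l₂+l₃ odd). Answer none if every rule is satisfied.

triangle

Σmᵢ = 0  ✓
l₃∈[|l₁−l₂|,l₁+l₂]=[0,4] required, l₃=5 fails  ✗
Σlᵢ = 9 ⇒ odd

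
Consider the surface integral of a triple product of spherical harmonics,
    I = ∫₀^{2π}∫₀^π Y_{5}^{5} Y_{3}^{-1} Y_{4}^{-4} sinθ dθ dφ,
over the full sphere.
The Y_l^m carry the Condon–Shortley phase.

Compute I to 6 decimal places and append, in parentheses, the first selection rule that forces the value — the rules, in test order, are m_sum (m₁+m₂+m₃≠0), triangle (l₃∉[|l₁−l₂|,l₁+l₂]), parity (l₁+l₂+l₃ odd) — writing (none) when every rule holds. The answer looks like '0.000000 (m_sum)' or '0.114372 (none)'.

m-sum 0 ✓  L=12 even ✓  2≤4≤8 ✓
Π(2lᵢ+1) = 11×7×9 = 693
triangle coeff Δ(5,3,4) = 1/180180
Σ_t [1,3]: t=1:−1/576 t=2:+1/144 t=3:−1/576 = 1/288
(3j)²=20/1001 [(5 3 4; 0 0 0)], sign=+1
Σ_t [0,0]: t=0:+1/34560 = 1/34560
(3j)²=14/429 [(5 3 4; 5 -1 -4)], sign=+1
⇒ 4πI² = 840/1859
I = (+1)√(840/1859/(4π)) = 0.18962475
No selection rule forces the value: the integral is nonzero (none).

0.189625 (none)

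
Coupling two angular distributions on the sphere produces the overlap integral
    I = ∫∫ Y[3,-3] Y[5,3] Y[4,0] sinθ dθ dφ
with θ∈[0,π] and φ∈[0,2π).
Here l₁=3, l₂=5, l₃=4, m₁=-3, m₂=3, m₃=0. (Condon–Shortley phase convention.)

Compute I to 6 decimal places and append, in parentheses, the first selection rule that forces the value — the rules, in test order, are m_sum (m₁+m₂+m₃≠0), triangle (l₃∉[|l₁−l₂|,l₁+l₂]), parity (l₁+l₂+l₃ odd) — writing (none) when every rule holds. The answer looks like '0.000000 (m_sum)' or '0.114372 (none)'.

0.196280 (none)

m-sum 0 ✓  L=12 even ✓  2≤4≤8 ✓
Π(2lᵢ+1) = 7×11×9 = 693
triangle coeff Δ(3,5,4) = 1/180180
Σ_t [1,3]: t=1:−1/576 t=2:+1/144 t=3:−1/576 = 1/288
(3j)²=20/1001 [(3 5 4; 0 0 0)], sign=+1
Σ_t [4,4]: t=4:+1/2304 = 1/2304
(3j)²=5/143 [(3 5 4; -3 3 0)], sign=+1
⇒ 4πI² = 900/1859
I = (+1)√(900/1859/(4π)) = 0.19628026
No selection rule forces the value: the integral is nonzero (none).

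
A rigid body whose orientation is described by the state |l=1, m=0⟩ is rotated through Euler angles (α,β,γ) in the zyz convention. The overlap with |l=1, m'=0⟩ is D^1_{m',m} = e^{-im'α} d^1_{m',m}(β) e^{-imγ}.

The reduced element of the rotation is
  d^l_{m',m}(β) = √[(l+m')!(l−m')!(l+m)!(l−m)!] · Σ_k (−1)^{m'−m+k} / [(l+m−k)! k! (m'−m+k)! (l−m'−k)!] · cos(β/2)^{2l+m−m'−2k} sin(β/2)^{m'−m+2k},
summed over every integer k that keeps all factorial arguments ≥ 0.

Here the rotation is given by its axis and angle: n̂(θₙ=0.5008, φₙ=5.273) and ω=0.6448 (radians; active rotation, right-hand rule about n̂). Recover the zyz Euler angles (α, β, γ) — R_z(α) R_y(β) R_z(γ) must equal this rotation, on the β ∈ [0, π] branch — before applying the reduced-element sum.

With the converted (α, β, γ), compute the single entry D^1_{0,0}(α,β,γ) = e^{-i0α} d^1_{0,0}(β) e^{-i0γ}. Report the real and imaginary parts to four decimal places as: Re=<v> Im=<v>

Re=0.9537 Im=0.0000

Axis–angle → zyz. n̂ = (sinθₙcosφₙ, sinθₙsinφₙ, cosθₙ) = (+0.255286, -0.406635, +0.877199), ω = 0.6448.
R = I cosω + sinω [n̂]ₓ + (1−cosω) n̂n̂ᵀ gives
  R = [+0.812305, -0.548073, -0.199441; +0.506388, +0.832419, -0.225055; +0.289365, +0.081818, +0.953716]
β = atan2(√(R₁₃²+R₂₃²), R₃₃) = 0.305437; α = atan2(R₂₃, R₁₃) mod 2π = 3.987256; γ = atan2(R₃₂, −R₃₁) mod 2π = 2.866034
D^1_{0,0}(3.9873,0.3054,2.8660) = e^{-i·0·3.9873}·d^1_{0,0}(0.3054)·e^{-i·0·2.8660}. Compute d first:
c=cos(0.305437/2)=0.988361, s=sin(0.305437/2)=0.152125; N=√[1·1·1·1]=1.000000
Admissible k: 0..1 (factorial args all ≥0)
  k=0: (−1)^0·1.0000/(1)·0.9884^2·0.1521^0 = +0.976858
  k=1: (−1)^1·1.0000/(1)·0.9884^0·0.1521^2 = -0.023142
d^1_{0,0}(0.3054) = +0.976858 -0.023142 = +0.953716
Phases: e^{-i·(0)·3.9873}=+1.000000+0.000000i, e^{-i·(0)·2.8660}=+1.000000+0.000000i ⇒ D=+0.953716+0.000000i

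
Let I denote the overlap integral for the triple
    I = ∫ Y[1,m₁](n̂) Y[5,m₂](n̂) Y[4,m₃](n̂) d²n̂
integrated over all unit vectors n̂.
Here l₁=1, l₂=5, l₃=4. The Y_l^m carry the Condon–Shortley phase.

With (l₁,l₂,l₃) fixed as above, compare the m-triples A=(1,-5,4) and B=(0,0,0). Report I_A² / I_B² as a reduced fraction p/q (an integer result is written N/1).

Shared (l₁,l₂,l₃)=(1,5,4): N and (l;000)² cancel in I_A²/I_B².
A: Δ = 2!·0!·8!/11! = 1/495; Racah Σ t=0..0: t=0:+1/80640 = 1/80640; ⇒ 3j(1 5 4; 1 -5 4)² = 1/11, sgn +1
B: Δ = 2!·0!·8!/11! = 1/495; Racah Σ t=1..1: t=1:−1/576 = -1/576; ⇒ 3j(1 5 4; 0 0 0)² = 5/99, sgn -1
I_A²/I_B² = (1/11)/(5/99) = 9/5

9/5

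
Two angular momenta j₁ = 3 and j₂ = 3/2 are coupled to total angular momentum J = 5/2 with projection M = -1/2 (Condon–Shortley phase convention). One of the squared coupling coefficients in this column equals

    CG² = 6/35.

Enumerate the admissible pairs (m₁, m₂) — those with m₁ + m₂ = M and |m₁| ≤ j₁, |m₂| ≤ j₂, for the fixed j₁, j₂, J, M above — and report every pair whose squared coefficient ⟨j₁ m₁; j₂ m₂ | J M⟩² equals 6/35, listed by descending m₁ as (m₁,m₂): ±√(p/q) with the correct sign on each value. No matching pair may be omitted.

(0,-1/2): −√(6/35)

Admissible pairs with m₁+m₂ = M = -1/2: (-2,3/2), (-1,1/2), (0,-1/2), (1,-3/2)
  (m₁,m₂)=(1,-3/2): CG² = 27/70, CG = +√(27/70)
  (m₁,m₂)=(0,-1/2): CG² = 6/35, CG = −√(6/35)   ← matches the target
  (m₁,m₂)=(-1,1/2): CG² = 1/70, CG = −√(1/70)
  (m₁,m₂)=(-2,3/2): CG² = 3/7, CG = +√(3/7)
Pairs with CG² = 6/35: (0,-1/2): −√(6/35)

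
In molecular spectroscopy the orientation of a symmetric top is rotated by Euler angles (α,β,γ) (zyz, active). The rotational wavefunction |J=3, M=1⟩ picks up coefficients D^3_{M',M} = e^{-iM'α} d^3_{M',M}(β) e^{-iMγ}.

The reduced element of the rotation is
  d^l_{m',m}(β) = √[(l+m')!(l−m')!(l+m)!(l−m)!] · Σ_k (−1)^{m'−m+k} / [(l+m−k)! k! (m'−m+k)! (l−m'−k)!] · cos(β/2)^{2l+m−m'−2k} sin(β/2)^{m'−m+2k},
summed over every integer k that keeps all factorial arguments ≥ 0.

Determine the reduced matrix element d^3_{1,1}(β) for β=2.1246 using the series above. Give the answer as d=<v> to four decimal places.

d=0.4983

d^3_{1,1}(β=2.1246) via the finite sum:
With c≡cos(β/2)=0.486864 and s≡sin(β/2)=0.873478, N=[24·2·24·2]^{1/2}=48.000000
Admissible k: 0..2 (factorial args all ≥0)
  k=0: (−1)^0·48.0000/(48)·0.4869^6·0.8735^0 = +0.013318
  k=1: (−1)^1·48.0000/(6)·0.4869^4·0.8735^2 = -0.342946
  k=2: (−1)^2·48.0000/(8)·0.4869^2·0.8735^4 = +0.827893
d^3_{1,1}(2.1246) = +0.013318 -0.342946 +0.827893 = +0.498266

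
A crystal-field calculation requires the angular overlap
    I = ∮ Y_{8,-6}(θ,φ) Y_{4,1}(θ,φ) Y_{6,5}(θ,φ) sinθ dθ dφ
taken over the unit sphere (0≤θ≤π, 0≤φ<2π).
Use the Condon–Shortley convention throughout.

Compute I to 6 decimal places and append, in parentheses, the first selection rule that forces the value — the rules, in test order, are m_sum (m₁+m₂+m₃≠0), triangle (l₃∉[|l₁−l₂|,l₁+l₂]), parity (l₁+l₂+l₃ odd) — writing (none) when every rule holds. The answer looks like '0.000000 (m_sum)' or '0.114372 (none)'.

-0.110696 (none)

Checks pass: Σm=0; 18 even; l₃=6∈[4,12].
(2·8+1)(2·4+1)(2·6+1) = 1989
Δ: 6! 10! 2! / 19! → 1/23279256
sum: t=2:+1/1658880 t=3:−1/518400 t=4:+1/1658880 = -1/1382400
3j²(8 4 6; 0 0 0) = Δ·Π!·Σ² = 504/46189  (sign -1)
sum: t=4:+1/174182400 t=5:−1/87091200 = -1/174182400
3j²(8 4 6; -6 1 5) = Δ·Π!·Σ² = 55/7752  (sign +1)
combine: 4πI² = 1989·504/46189·55/7752 = 945/6137
take √, sign -1: I = -0.11069625
No selection rule forces the value: the integral is nonzero (none).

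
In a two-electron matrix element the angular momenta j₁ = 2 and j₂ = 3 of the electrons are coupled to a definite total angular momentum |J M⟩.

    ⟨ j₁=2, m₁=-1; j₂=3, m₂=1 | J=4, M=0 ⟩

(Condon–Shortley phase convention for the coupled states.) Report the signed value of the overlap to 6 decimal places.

−√(5/14) = -0.597614

triangle: 1!·3!·5!/10! = 720/3628800
(j±m)!: 1!·3!·4!·2!·4!·4! = 165888
prefactor² = (2J+1)·Δ·N² = 10368/35
  k=0: +1/(0!·1!·3!·4!·0!·1!) = 1/144
  k=1: −1/(1!·0!·2!·3!·1!·2!) = -1/24
Σ = -5/144  ⇒  CG² = 10368/35·(-5/144)² = 5/14
CG = −√(5/14) = -0.597614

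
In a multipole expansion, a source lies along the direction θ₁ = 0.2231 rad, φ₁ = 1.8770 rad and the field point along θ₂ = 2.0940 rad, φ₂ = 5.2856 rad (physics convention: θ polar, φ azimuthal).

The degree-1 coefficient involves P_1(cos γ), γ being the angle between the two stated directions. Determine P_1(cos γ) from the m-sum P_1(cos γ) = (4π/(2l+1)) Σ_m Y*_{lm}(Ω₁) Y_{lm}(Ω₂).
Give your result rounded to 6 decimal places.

-0.672138

Expand P_1 via completeness: Σ_{m} conj(Y_{1,m}) at Ω₁ times Y_{1,m} at Ω₂ —
  m=-1: (-0.023043, 0.072886) × (0.162307, 0.251440) = (-0.022066, 0.006036)  (running Σ = (-0.022066, 0.006036))
  m=0: (0.476493, -0.000000) × (-0.244134, 0.000000) = (-0.116328, 0.000000)  (running Σ = (-0.138395, 0.006036))
  m=1: (0.023043, 0.072886) × (-0.162307, 0.251440) = (-0.022066, -0.006036)  (running Σ = (-0.160461, 0.000000))
Total Σ_m = (-0.160461, 0.000000). Multiply by 4.188790: (-0.672138, 0.000000). P_1(cos γ) = -0.672138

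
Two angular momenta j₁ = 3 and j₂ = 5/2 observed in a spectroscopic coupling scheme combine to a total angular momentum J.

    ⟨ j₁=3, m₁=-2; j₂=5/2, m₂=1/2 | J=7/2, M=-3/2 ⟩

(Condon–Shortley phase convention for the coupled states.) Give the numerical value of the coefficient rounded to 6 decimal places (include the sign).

√[8·2!4!3!/10! · 1!5!3!2!2!5!] = √(1536/7)
  +(−1)^1/∏(1,1,4,2,0,1)! = -1/48  (running -1/48)
  +(−1)^2/∏(2,0,3,1,1,2)! = 1/24  (running 1/48)
⟨..|..⟩ = √(1536/7)·(1/48) = +0.308607

+√(2/21) = +0.308607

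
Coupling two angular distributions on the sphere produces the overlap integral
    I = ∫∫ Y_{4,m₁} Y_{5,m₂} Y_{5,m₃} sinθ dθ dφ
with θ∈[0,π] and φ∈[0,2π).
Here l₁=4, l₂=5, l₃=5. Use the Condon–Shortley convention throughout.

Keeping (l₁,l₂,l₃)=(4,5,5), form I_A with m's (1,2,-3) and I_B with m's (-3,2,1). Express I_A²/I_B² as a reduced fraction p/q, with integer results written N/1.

Shared (l₁,l₂,l₃)=(4,5,5): N and (l;000)² cancel in I_A²/I_B².
A: Δ = 4!·4!·6!/15! = 1/3153150; Racah Σ t=1..3: t=1:−1/17280 t=2:+1/2880 t=3:−1/6912 = 1/6912; ⇒ 3j(4 5 5; 1 2 -3)² = 5/429, sgn +1
B: Δ = 4!·4!·6!/15! = 1/3153150; Racah Σ t=3..4: t=3:−1/6912 t=4:+1/5184 = 1/20736; ⇒ 3j(4 5 5; -3 2 1)² = 5/2574, sgn +1
I_A²/I_B² = (5/429)/(5/2574) = 6/1

6/1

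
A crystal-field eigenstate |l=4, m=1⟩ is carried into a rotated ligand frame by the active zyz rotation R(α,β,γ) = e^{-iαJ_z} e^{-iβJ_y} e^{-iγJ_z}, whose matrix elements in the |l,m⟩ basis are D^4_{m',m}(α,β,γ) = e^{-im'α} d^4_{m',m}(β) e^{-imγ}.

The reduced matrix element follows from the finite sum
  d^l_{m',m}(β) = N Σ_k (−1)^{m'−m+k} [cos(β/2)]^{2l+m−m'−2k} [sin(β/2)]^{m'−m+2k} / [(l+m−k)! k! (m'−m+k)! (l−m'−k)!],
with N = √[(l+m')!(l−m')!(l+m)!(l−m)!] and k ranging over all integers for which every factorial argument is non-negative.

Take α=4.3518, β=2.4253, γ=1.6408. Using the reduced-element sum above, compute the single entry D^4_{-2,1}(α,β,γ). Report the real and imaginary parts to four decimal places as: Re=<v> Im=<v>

Re=0.2440 Im=0.2412

D^4_{-2,1}(4.3518,2.4253,1.6408) = e^{-i·-2·4.3518}·d^4_{-2,1}(2.4253)·e^{-i·1·1.6408}. Compute d first:
c=cos(2.425300/2)=0.350539, s=sin(2.425300/2)=0.936548; N=√[2·720·120·6]=1018.233765
The bounds max(0,m−m')=3 and min(l+m,l−m')=5 give 3 terms
  k=3: (−1)^0·1018.2338/(72)·0.3505^5·0.9365^3 = +0.061487
  k=4: (−1)^1·1018.2338/(48)·0.3505^3·0.9365^5 = -0.658363
  k=5: (−1)^2·1018.2338/(240)·0.3505^1·0.9365^7 = +0.939904
d^4_{-2,1}(2.4253) = +0.061487 -0.658363 +0.939904 = +0.343028
D = (-0.751028+0.660270i)·(+0.343028)·(-0.069947-0.997551i) = +0.243956+0.241151i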